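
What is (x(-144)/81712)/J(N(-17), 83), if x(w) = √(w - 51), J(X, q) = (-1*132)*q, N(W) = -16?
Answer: -I*√195/895236672 ≈ -1.5598e-8*I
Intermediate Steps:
J(X, q) = -132*q
x(w) = √(-51 + w)
(x(-144)/81712)/J(N(-17), 83) = (√(-51 - 144)/81712)/((-132*83)) = (√(-195)*(1/81712))/(-10956) = ((I*√195)*(1/81712))*(-1/10956) = (I*√195/81712)*(-1/10956) = -I*√195/895236672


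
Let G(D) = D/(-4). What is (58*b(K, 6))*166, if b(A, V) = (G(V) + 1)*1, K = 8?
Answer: -4814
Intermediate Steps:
G(D) = -D/4 (G(D) = D*(-¼) = -D/4)
b(A, V) = 1 - V/4 (b(A, V) = (-V/4 + 1)*1 = (1 - V/4)*1 = 1 - V/4)
(58*b(K, 6))*166 = (58*(1 - ¼*6))*166 = (58*(1 - 3/2))*166 = (58*(-½))*166 = -29*166 = -4814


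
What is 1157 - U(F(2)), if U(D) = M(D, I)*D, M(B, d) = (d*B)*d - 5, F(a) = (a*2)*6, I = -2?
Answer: -1027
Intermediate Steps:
F(a) = 12*a (F(a) = (2*a)*6 = 12*a)
M(B, d) = -5 + B*d² (M(B, d) = (B*d)*d - 5 = B*d² - 5 = -5 + B*d²)
U(D) = D*(-5 + 4*D) (U(D) = (-5 + D*(-2)²)*D = (-5 + D*4)*D = (-5 + 4*D)*D = D*(-5 + 4*D))
1157 - U(F(2)) = 1157 - 12*2*(-5 + 4*(12*2)) = 1157 - 24*(-5 + 4*24) = 1157 - 24*(-5 + 96) = 1157 - 24*91 = 1157 - 1*2184 = 1157 - 2184 = -1027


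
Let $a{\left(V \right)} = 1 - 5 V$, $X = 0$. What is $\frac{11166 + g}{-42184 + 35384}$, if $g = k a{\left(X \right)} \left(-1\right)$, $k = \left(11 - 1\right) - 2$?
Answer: $- \frac{5579}{3400} \approx -1.6409$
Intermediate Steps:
$k = 8$ ($k = 10 - 2 = 8$)
$g = -8$ ($g = 8 \left(1 - 0\right) \left(-1\right) = 8 \left(1 + 0\right) \left(-1\right) = 8 \cdot 1 \left(-1\right) = 8 \left(-1\right) = -8$)
$\frac{11166 + g}{-42184 + 35384} = \frac{11166 - 8}{-42184 + 35384} = \frac{11158}{-6800} = 11158 \left(- \frac{1}{6800}\right) = - \frac{5579}{3400}$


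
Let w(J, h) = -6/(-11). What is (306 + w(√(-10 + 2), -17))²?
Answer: 11370384/121 ≈ 93970.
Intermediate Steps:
w(J, h) = 6/11 (w(J, h) = -6*(-1/11) = 6/11)
(306 + w(√(-10 + 2), -17))² = (306 + 6/11)² = (3372/11)² = 11370384/121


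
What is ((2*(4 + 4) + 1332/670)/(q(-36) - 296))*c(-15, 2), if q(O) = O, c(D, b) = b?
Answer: -3013/27805 ≈ -0.10836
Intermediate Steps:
((2*(4 + 4) + 1332/670)/(q(-36) - 296))*c(-15, 2) = ((2*(4 + 4) + 1332/670)/(-36 - 296))*2 = ((2*8 + 1332*(1/670))/(-332))*2 = ((16 + 666/335)*(-1/332))*2 = ((6026/335)*(-1/332))*2 = -3013/55610*2 = -3013/27805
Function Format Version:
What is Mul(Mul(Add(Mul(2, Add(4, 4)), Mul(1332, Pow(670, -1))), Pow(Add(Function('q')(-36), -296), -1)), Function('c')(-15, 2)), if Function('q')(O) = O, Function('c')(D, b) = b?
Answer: Rational(-3013, 27805) ≈ -0.10836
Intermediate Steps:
Mul(Mul(Add(Mul(2, Add(4, 4)), Mul(1332, Pow(670, -1))), Pow(Add(Function('q')(-36), -296), -1)), Function('c')(-15, 2)) = Mul(Mul(Add(Mul(2, Add(4, 4)), Mul(1332, Pow(670, -1))), Pow(Add(-36, -296), -1)), 2) = Mul(Mul(Add(Mul(2, 8), Mul(1332, Rational(1, 670))), Pow(-332, -1)), 2) = Mul(Mul(Add(16, Rational(666, 335)), Rational(-1, 332)), 2) = Mul(Mul(Rational(6026, 335), Rational(-1, 332)), 2) = Mul(Rational(-3013, 55610), 2) = Rational(-3013, 27805)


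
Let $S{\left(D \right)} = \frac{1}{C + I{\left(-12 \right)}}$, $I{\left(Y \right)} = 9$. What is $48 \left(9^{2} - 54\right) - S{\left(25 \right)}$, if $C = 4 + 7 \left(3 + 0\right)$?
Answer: $\frac{44063}{34} \approx 1296.0$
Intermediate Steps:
$C = 25$ ($C = 4 + 7 \cdot 3 = 4 + 21 = 25$)
$S{\left(D \right)} = \frac{1}{34}$ ($S{\left(D \right)} = \frac{1}{25 + 9} = \frac{1}{34}$)
$48 \left(9^{2} - 54\right) - S{\left(25 \right)} = 48 \left(9^{2} - 54\right) - \frac{1}{34} = 48 \left(81 - 54\right) - \frac{1}{34} = 48 \cdot 27 - \frac{1}{34} = 1296 - \frac{1}{34} = \frac{44063}{34}$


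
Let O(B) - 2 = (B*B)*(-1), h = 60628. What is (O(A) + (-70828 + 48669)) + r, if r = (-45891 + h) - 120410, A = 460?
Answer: -339430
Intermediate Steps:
r = -105673 (r = (-45891 + 60628) - 120410 = 14737 - 120410 = -105673)
O(B) = 2 - B**2 (O(B) = 2 + (B*B)*(-1) = 2 + B**2*(-1) = 2 - B**2)
(O(A) + (-70828 + 48669)) + r = ((2 - 1*460**2) + (-70828 + 48669)) - 105673 = ((2 - 1*211600) - 22159) - 105673 = ((2 - 211600) - 22159) - 105673 = (-211598 - 22159) - 105673 = -233757 - 105673 = -339430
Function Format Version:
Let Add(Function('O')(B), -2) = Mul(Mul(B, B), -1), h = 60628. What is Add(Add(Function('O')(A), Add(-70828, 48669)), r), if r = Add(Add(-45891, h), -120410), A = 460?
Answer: -339430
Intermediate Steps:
r = -105673 (r = Add(Add(-45891, 60628), -120410) = Add(14737, -120410) = -105673)
Function('O')(B) = Add(2, Mul(-1, Pow(B, 2))) (Function('O')(B) = Add(2, Mul(Mul(B, B), -1)) = Add(2, Mul(Pow(B, 2), -1)) = Add(2, Mul(-1, Pow(B, 2))))
Add(Add(Function('O')(A), Add(-70828, 48669)), r) = Add(Add(Add(2, Mul(-1, Pow(460, 2))), Add(-70828, 48669)), -105673) = Add(Add(Add(2, Mul(-1, 211600)), -22159), -105673) = Add(Add(Add(2, -211600), -22159), -105673) = Add(Add(-211598, -22159), -105673) = Add(-233757, -105673) = -339430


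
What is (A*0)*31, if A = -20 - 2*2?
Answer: 0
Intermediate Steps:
A = -24 (A = -20 - 4 = -24)
(A*0)*31 = -24*0*31 = 0*31 = 0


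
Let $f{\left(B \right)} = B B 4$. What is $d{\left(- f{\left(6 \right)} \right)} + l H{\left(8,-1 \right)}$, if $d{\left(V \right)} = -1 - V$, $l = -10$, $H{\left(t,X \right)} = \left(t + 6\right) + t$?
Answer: $-77$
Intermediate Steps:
$H{\left(t,X \right)} = 6 + 2 t$ ($H{\left(t,X \right)} = \left(6 + t\right) + t = 6 + 2 t$)
$f{\left(B \right)} = 4 B^{2}$ ($f{\left(B \right)} = B^{2} \cdot 4 = 4 B^{2}$)
$d{\left(- f{\left(6 \right)} \right)} + l H{\left(8,-1 \right)} = \left(-1 - - 4 \cdot 6^{2}\right) - 10 \left(6 + 2 \cdot 8\right) = \left(-1 - - 4 \cdot 36\right) - 10 \left(6 + 16\right) = \left(-1 - \left(-1\right) 144\right) - 220 = \left(-1 - -144\right) - 220 = \left(-1 + 144\right) - 220 = 143 - 220 = -77$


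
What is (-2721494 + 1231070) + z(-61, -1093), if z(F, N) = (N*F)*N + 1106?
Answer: -74362907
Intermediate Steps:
z(F, N) = 1106 + F*N² (z(F, N) = (F*N)*N + 1106 = F*N² + 1106 = 1106 + F*N²)
(-2721494 + 1231070) + z(-61, -1093) = (-2721494 + 1231070) + (1106 - 61*(-1093)²) = -1490424 + (1106 - 61*1194649) = -1490424 + (1106 - 72873589) = -1490424 - 72872483 = -74362907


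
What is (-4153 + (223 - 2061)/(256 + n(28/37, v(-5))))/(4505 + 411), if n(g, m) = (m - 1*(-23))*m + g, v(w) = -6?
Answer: -5962021/7037254 ≈ -0.84721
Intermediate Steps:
n(g, m) = g + m*(23 + m) (n(g, m) = (m + 23)*m + g = (23 + m)*m + g = m*(23 + m) + g = g + m*(23 + m))
(-4153 + (223 - 2061)/(256 + n(28/37, v(-5))))/(4505 + 411) = (-4153 + (223 - 2061)/(256 + (28/37 + (-6)² + 23*(-6))))/(4505 + 411) = (-4153 - 1838/(256 + (28*(1/37) + 36 - 138)))/4916 = (-4153 - 1838/(256 + (28/37 + 36 - 138)))*(1/4916) = (-4153 - 1838/(256 - 3746/37))*(1/4916) = (-4153 - 1838/5726/37)*(1/4916) = (-4153 - 1838*37/5726)*(1/4916) = (-4153 - 34003/2863)*(1/4916) = -11924042/2863*1/4916 = -5962021/7037254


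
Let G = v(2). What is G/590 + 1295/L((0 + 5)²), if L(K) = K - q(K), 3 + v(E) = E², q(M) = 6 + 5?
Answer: 27288/295 ≈ 92.502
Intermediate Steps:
q(M) = 11
v(E) = -3 + E²
G = 1 (G = -3 + 2² = -3 + 4 = 1)
L(K) = -11 + K (L(K) = K - 1*11 = K - 11 = -11 + K)
G/590 + 1295/L((0 + 5)²) = 1/590 + 1295/(-11 + (0 + 5)²) = 1*(1/590) + 1295/(-11 + 5²) = 1/590 + 1295/(-11 + 25) = 1/590 + 1295/14 = 1/590 + 1295*(1/14) = 1/590 + 185/2 = 27288/295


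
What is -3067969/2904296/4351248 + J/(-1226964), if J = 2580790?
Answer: -2717854384777305703/1292127256567483776 ≈ -2.1034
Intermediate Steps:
-3067969/2904296/4351248 + J/(-1226964) = -3067969/2904296/4351248 + 2580790/(-1226964) = -3067969*1/2904296*(1/4351248) + 2580790*(-1/1226964) = -3067969/2904296*1/4351248 - 1290395/613482 = -3067969/12637312161408 - 1290395/613482 = -2717854384777305703/1292127256567483776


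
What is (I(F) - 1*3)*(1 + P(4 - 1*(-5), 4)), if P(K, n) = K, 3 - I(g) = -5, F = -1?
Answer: 50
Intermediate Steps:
I(g) = 8 (I(g) = 3 - 1*(-5) = 3 + 5 = 8)
(I(F) - 1*3)*(1 + P(4 - 1*(-5), 4)) = (8 - 1*3)*(1 + (4 - 1*(-5))) = (8 - 3)*(1 + (4 + 5)) = 5*(1 + 9) = 5*10 = 50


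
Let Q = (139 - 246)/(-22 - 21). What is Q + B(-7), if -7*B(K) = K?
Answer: 150/43 ≈ 3.4884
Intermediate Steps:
Q = 107/43 (Q = -107/(-43) = -107*(-1/43) = 107/43 ≈ 2.4884)
B(K) = -K/7
Q + B(-7) = 107/43 - ⅐*(-7) = 107/43 + 1 = 150/43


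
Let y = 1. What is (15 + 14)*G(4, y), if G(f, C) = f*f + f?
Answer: 580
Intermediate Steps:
G(f, C) = f + f**2 (G(f, C) = f**2 + f = f + f**2)
(15 + 14)*G(4, y) = (15 + 14)*(4*(1 + 4)) = 29*(4*5) = 29*20 = 580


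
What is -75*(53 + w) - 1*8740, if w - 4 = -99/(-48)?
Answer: -210715/16 ≈ -13170.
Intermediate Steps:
w = 97/16 (w = 4 - 99/(-48) = 4 - 99*(-1/48) = 4 + 33/16 = 97/16 ≈ 6.0625)
-75*(53 + w) - 1*8740 = -75*(53 + 97/16) - 1*8740 = -75*945/16 - 8740 = -70875/16 - 8740 = -210715/16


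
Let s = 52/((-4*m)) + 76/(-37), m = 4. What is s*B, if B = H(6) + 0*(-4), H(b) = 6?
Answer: -2355/74 ≈ -31.824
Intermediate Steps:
s = -785/148 (s = 52/((-4*4)) + 76/(-37) = 52/(-16) + 76*(-1/37) = 52*(-1/16) - 76/37 = -13/4 - 76/37 = -785/148 ≈ -5.3041)
B = 6 (B = 6 + 0*(-4) = 6 + 0 = 6)
s*B = -785/148*6 = -2355/74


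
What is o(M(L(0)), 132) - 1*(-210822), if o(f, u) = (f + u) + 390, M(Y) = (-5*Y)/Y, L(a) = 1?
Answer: 211339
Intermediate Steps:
M(Y) = -5
o(f, u) = 390 + f + u
o(M(L(0)), 132) - 1*(-210822) = (390 - 5 + 132) - 1*(-210822) = 517 + 210822 = 211339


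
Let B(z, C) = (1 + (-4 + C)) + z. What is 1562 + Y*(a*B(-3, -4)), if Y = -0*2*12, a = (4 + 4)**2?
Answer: 1562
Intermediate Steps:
B(z, C) = -3 + C + z (B(z, C) = (-3 + C) + z = -3 + C + z)
a = 64 (a = 8**2 = 64)
Y = 0 (Y = -0*12 = -1*0 = 0)
1562 + Y*(a*B(-3, -4)) = 1562 + 0*(64*(-3 - 4 - 3)) = 1562 + 0*(64*(-10)) = 1562 + 0*(-640) = 1562 + 0 = 1562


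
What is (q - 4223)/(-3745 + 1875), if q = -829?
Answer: 2526/935 ≈ 2.7016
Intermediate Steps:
(q - 4223)/(-3745 + 1875) = (-829 - 4223)/(-3745 + 1875) = -5052/(-1870) = -5052*(-1/1870) = 2526/935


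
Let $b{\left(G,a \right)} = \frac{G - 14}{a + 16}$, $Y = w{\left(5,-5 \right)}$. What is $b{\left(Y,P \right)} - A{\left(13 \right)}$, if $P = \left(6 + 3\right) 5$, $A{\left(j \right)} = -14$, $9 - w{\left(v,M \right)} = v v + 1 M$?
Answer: $\frac{829}{61} \approx 13.59$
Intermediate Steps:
$w{\left(v,M \right)} = 9 - M - v^{2}$ ($w{\left(v,M \right)} = 9 - \left(v v + 1 M\right) = 9 - \left(v^{2} + M\right) = 9 - \left(M + v^{2}\right) = 9 - M - v^{2}$)
$P = 45$ ($P = 9 \cdot 5 = 45$)
$Y = -11$ ($Y = 9 - -5 - 5^{2} = 9 + 5 - 25 = -11$)
$b{\left(G,a \right)} = \frac{-14 + G}{16 + a}$
$b{\left(Y,P \right)} - A{\left(13 \right)} = \frac{-14 - 11}{16 + 45} - -14 = \frac{1}{61} \left(-25\right) + 14 = - \frac{25}{61} + 14 = \frac{829}{61}$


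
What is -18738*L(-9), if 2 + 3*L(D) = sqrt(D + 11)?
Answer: 12492 - 6246*sqrt(2) ≈ 3658.8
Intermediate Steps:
L(D) = -2/3 + sqrt(11 + D)/3 (L(D) = -2/3 + sqrt(D + 11)/3 = -2/3 + sqrt(11 + D)/3)
-18738*L(-9) = -18738*(-2/3 + sqrt(11 - 9)/3) = -18738*(-2/3 + sqrt(2)/3) = 12492 - 6246*sqrt(2)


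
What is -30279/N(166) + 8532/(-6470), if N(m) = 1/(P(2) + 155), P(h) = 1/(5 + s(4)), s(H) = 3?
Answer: -121559167293/25880 ≈ -4.6970e+6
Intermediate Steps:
P(h) = 1/8 (P(h) = 1/(5 + 3) = 1/8)
N(m) = 8/1241 (N(m) = 1/(1/8 + 155) = 1/(1241/8) = 8/1241)
-30279/N(166) + 8532/(-6470) = -30279/8/1241 + 8532/(-6470) = -30279*1241/8 + 8532*(-1/6470) = -37576239/8 - 4266/3235 = -121559167293/25880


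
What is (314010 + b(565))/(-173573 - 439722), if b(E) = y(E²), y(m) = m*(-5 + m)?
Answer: -20380663702/122659 ≈ -1.6616e+5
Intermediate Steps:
b(E) = E²*(-5 + E²)
(314010 + b(565))/(-173573 - 439722) = (314010 + 565²*(-5 + 565²))/(-173573 - 439722) = (314010 + 319225*(-5 + 319225))/(-613295) = (314010 + 319225*319220)*(-1/613295) = (314010 + 101903004500)*(-1/613295) = 101903318510*(-1/613295) = -20380663702/122659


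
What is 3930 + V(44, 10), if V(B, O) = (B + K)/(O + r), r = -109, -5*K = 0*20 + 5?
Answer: 389027/99 ≈ 3929.6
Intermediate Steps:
K = -1 (K = -(0*20 + 5)/5 = -(0 + 5)/5 = -⅕*5 = -1)
V(B, O) = (-1 + B)/(-109 + O) (V(B, O) = (B - 1)/(O - 109) = (-1 + B)/(-109 + O))
3930 + V(44, 10) = 3930 + (-1 + 44)/(-109 + 10) = 3930 + 43/(-99) = 3930 - 1/99*43 = 3930 - 43/99 = 389027/99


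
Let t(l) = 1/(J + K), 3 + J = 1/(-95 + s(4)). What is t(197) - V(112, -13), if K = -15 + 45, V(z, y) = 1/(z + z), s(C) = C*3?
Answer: 73/2240 ≈ 0.032589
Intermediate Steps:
s(C) = 3*C
V(z, y) = 1/(2*z)
K = 30
J = -250/83 (J = -3 + 1/(-95 + 3*4) = -3 + 1/(-95 + 12) = -3 + 1/(-83) = -3 - 1/83 = -250/83 ≈ -3.0120)
t(l) = 83/2240 (t(l) = 1/(-250/83 + 30) = 1/(2240/83) = 83/2240)
t(197) - V(112, -13) = 83/2240 - 1/(2*112) = 83/2240 - 1*1/224 = 83/2240 - 1/224 = 73/2240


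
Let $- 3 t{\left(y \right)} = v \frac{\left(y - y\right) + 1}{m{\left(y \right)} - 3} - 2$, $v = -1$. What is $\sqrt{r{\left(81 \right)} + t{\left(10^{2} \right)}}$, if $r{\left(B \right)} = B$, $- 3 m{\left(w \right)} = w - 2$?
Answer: $\frac{2 \sqrt{2103513}}{321} \approx 9.0364$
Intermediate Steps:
$m{\left(w \right)} = \frac{2}{3} - \frac{w}{3}$ ($m{\left(w \right)} = - \frac{w - 2}{3} = - \frac{-2 + w}{3} = \frac{2}{3} - \frac{w}{3}$)
$t{\left(y \right)} = \frac{2}{3} + \frac{1}{3 \left(- \frac{7}{3} - \frac{y}{3}\right)}$ ($t{\left(y \right)} = - \frac{- \frac{\left(y - y\right) + 1}{\left(\frac{2}{3} - \frac{y}{3}\right) - 3} - 2}{3} = - \frac{- \frac{0 + 1}{- \frac{7}{3} - \frac{y}{3}} - 2}{3} = - \frac{- \frac{1}{- \frac{7}{3} - \frac{y}{3}} - 2}{3} = - \frac{-2 - \frac{1}{- \frac{7}{3} - \frac{y}{3}}}{3} = \frac{2}{3} + \frac{1}{3 \left(- \frac{7}{3} - \frac{y}{3}\right)}$)
$\sqrt{r{\left(81 \right)} + t{\left(10^{2} \right)}} = \sqrt{81 + \frac{11 + 2 \cdot 10^{2}}{3 \left(7 + 10^{2}\right)}} = \sqrt{81 + \frac{11 + 2 \cdot 100}{3 \left(7 + 100\right)}} = \sqrt{81 + \frac{11 + 200}{3 \cdot 107}} = \sqrt{81 + \frac{1}{3} \cdot \frac{1}{107} \cdot 211} = \sqrt{81 + \frac{211}{321}} = \sqrt{\frac{26212}{321}} = \frac{2 \sqrt{2103513}}{321}$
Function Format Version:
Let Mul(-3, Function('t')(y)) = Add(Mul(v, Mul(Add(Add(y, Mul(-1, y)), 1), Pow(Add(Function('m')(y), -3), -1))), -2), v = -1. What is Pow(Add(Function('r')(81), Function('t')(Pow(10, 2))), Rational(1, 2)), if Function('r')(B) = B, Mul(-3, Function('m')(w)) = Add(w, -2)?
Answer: Mul(Rational(2, 321), Pow(2103513, Rational(1, 2))) ≈ 9.0364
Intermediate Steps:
Function('m')(w) = Add(Rational(2, 3), Mul(Rational(-1, 3), w)) (Function('m')(w) = Mul(Rational(-1, 3), Add(w, -2)) = Mul(Rational(-1, 3), Add(-2, w)) = Add(Rational(2, 3), Mul(Rational(-1, 3), w)))
Function('t')(y) = Add(Rational(2, 3), Mul(Rational(1, 3), Pow(Add(Rational(-7, 3), Mul(Rational(-1, 3), y)), -1))) (Function('t')(y) = Mul(Rational(-1, 3), Add(Mul(-1, Mul(Add(Add(y, Mul(-1, y)), 1), Pow(Add(Add(Rational(2, 3), Mul(Rational(-1, 3), y)), -3), -1))), -2)) = Mul(Rational(-1, 3), Add(Mul(-1, Mul(Add(0, 1), Pow(Add(Rational(-7, 3), Mul(Rational(-1, 3), y)), -1))), -2)) = Mul(Rational(-1, 3), Add(Mul(-1, Mul(1, Pow(Add(Rational(-7, 3), Mul(Rational(-1, 3), y)), -1))), -2)) = Mul(Rational(-1, 3), Add(Mul(-1, Pow(Add(Rational(-7, 3), Mul(Rational(-1, 3), y)), -1)), -2)) = Mul(Rational(-1, 3), Add(-2, Mul(-1, Pow(Add(Rational(-7, 3), Mul(Rational(-1, 3), y)), -1)))) = Add(Rational(2, 3), Mul(Rational(1, 3), Pow(Add(Rational(-7, 3), Mul(Rational(-1, 3), y)), -1))))
Pow(Add(Function('r')(81), Function('t')(Pow(10, 2))), Rational(1, 2)) = Pow(Add(81, Mul(Rational(1, 3), Pow(Add(7, Pow(10, 2)), -1), Add(11, Mul(2, Pow(10, 2))))), Rational(1, 2)) = Pow(Add(81, Mul(Rational(1, 3), Pow(Add(7, 100), -1), Add(11, Mul(2, 100)))), Rational(1, 2)) = Pow(Add(81, Mul(Rational(1, 3), Pow(107, -1), Add(11, 200))), Rational(1, 2)) = Pow(Add(81, Mul(Rational(1, 3), Rational(1, 107), 211)), Rational(1, 2)) = Pow(Add(81, Rational(211, 321)), Rational(1, 2)) = Pow(Rational(26212, 321), Rational(1, 2)) = Mul(Rational(2, 321), Pow(2103513, Rational(1, 2)))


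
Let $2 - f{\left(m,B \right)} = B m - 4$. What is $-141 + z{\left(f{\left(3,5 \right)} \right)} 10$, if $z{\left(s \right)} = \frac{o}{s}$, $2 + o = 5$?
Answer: $- \frac{433}{3} \approx -144.33$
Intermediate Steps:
$o = 3$ ($o = -2 + 5 = 3$)
$f{\left(m,B \right)} = 6 - B m$ ($f{\left(m,B \right)} = 2 - \left(B m - 4\right) = 2 - \left(-4 + B m\right) = 6 - B m$)
$z{\left(s \right)} = \frac{3}{s}$
$-141 + z{\left(f{\left(3,5 \right)} \right)} 10 = -141 + \frac{3}{6 - 5 \cdot 3} \cdot 10 = -141 + \frac{3}{6 - 15} \cdot 10 = -141 + \frac{3}{-9} \cdot 10 = -141 + 3 \left(- \frac{1}{9}\right) 10 = -141 - \frac{10}{3} = - \frac{433}{3}$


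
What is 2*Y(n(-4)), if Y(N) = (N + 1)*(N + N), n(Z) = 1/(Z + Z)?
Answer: -7/16 ≈ -0.43750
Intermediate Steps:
n(Z) = 1/(2*Z)
Y(N) = 2*N*(1 + N) (Y(N) = (1 + N)*(2*N) = 2*N*(1 + N))
2*Y(n(-4)) = 2*(2*((½)/(-4))*(1 + (½)/(-4))) = 2*(2*((½)*(-¼))*(1 + (½)*(-¼))) = 2*(2*(-⅛)*(1 - ⅛)) = 2*(2*(-⅛)*(7/8)) = 2*(-7/32) = -7/16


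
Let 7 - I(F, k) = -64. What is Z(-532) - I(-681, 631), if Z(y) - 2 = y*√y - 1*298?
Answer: -367 - 1064*I*√133 ≈ -367.0 - 12271.0*I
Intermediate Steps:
I(F, k) = 71 (I(F, k) = 7 - 1*(-64) = 7 + 64 = 71)
Z(y) = -296 + y^(3/2) (Z(y) = 2 + (y*√y - 1*298) = 2 + (y^(3/2) - 298) = 2 + (-298 + y^(3/2)) = -296 + y^(3/2))
Z(-532) - I(-681, 631) = (-296 + (-532)^(3/2)) - 1*71 = (-296 - 1064*I*√133) - 71 = -367 - 1064*I*√133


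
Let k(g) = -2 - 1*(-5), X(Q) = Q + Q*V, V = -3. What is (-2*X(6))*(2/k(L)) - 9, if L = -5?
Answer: 7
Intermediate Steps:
X(Q) = -2*Q (X(Q) = Q + Q*(-3) = Q - 3*Q = -2*Q)
k(g) = 3 (k(g) = -2 + 5 = 3)
(-2*X(6))*(2/k(L)) - 9 = (-(-4)*6)*(2/3) - 9 = (-2*(-12))*(2*(⅓)) - 9 = 24*(⅔) - 9 = 16 - 9 = 7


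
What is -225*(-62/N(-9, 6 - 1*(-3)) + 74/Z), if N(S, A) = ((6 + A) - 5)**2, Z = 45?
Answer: -461/2 ≈ -230.50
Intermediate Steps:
N(S, A) = (1 + A)**2
-225*(-62/N(-9, 6 - 1*(-3)) + 74/Z) = -225*(-62/(1 + (6 - 1*(-3)))**2 + 74/45) = -225*(-62/(1 + (6 + 3))**2 + 74*(1/45)) = -225*(-62/(1 + 9)**2 + 74/45) = -225*(-62/(10**2) + 74/45) = -225*(-62/100 + 74/45) = -225*(-62*1/100 + 74/45) = -225*(-31/50 + 74/45) = -225*461/450 = -461/2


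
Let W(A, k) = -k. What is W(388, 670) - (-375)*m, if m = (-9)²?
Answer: 29705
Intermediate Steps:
m = 81
W(388, 670) - (-375)*m = -1*670 - (-375)*81 = -670 - 1*(-30375) = -670 + 30375 = 29705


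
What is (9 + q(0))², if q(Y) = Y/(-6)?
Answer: 81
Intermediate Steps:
q(Y) = -Y/6 (q(Y) = Y*(-⅙) = -Y/6)
(9 + q(0))² = (9 - ⅙*0)² = (9 + 0)² = 9² = 81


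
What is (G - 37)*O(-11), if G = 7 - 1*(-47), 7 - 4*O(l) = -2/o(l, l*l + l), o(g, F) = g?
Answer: 1275/44 ≈ 28.977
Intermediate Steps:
O(l) = 7/4 + 1/(2*l) (O(l) = 7/4 - (-1)/(2*l) = 7/4 + 1/(2*l))
G = 54 (G = 7 + 47 = 54)
(G - 37)*O(-11) = (54 - 37)*((¼)*(2 + 7*(-11))/(-11)) = 17*((¼)*(-1/11)*(2 - 77)) = 17*((¼)*(-1/11)*(-75)) = 17*(75/44) = 1275/44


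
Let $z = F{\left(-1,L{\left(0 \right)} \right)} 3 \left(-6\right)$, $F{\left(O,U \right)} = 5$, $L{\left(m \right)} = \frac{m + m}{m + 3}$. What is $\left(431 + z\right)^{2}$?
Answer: $116281$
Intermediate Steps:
$L{\left(m \right)} = \frac{2 m}{3 + m}$
$z = -90$ ($z = 5 \cdot 3 \left(-6\right) = 15 \left(-6\right) = -90$)
$\left(431 + z\right)^{2} = \left(431 - 90\right)^{2} = 341^{2} = 116281$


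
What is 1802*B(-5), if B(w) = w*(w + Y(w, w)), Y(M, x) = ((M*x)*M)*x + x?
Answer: -5541150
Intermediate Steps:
Y(M, x) = x + M²*x² (Y(M, x) = (x*M²)*x + x = M²*x² + x = x + M²*x²)
B(w) = w*(w + w*(1 + w³)) (B(w) = w*(w + w*(1 + w*w²)) = w*(w + w*(1 + w³)))
1802*B(-5) = 1802*((-5)²*(2 + (-5)³)) = 1802*(25*(2 - 125)) = 1802*(25*(-123)) = 1802*(-3075) = -5541150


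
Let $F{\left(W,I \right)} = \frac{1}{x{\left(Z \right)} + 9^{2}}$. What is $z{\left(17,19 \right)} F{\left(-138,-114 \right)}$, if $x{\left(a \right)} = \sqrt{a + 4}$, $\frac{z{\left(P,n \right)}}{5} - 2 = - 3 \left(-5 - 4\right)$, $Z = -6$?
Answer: $\frac{11745}{6563} - \frac{145 i \sqrt{2}}{6563} \approx 1.7896 - 0.031245 i$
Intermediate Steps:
$z{\left(P,n \right)} = 145$ ($z{\left(P,n \right)} = 10 + 5 \left(- 3 \left(-5 - 4\right)\right) = 10 + 5 \left(\left(-3\right) \left(-9\right)\right) = 10 + 5 \cdot 27 = 10 + 135 = 145$)
$x{\left(a \right)} = \sqrt{4 + a}$
$F{\left(W,I \right)} = \frac{1}{81 + i \sqrt{2}}$ ($F{\left(W,I \right)} = \frac{1}{\sqrt{4 - 6} + 9^{2}} = \frac{1}{\sqrt{-2} + 81} = \frac{1}{i \sqrt{2} + 81} = \frac{1}{81 + i \sqrt{2}}$)
$z{\left(17,19 \right)} F{\left(-138,-114 \right)} = 145 \left(\frac{81}{6563} - \frac{i \sqrt{2}}{6563}\right) = \frac{11745}{6563} - \frac{145 i \sqrt{2}}{6563}$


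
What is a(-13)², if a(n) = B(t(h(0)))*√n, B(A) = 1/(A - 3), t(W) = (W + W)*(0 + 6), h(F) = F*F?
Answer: -13/9 ≈ -1.4444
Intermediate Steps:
h(F) = F²
t(W) = 12*W (t(W) = (2*W)*6 = 12*W)
B(A) = 1/(-3 + A)
a(n) = -√n/3 (a(n) = √n/(-3 + 12*0²) = √n/(-3 + 12*0) = √n/(-3 + 0) = √n/(-3) = -√n/3)
a(-13)² = (-I*√13/3)² = -13/9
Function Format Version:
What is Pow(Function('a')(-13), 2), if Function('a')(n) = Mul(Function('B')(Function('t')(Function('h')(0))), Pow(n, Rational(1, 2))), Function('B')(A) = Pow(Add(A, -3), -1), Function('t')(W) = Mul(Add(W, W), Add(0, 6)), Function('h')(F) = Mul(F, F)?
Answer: Rational(-13, 9) ≈ -1.4444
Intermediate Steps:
Function('h')(F) = Pow(F, 2)
Function('t')(W) = Mul(12, W) (Function('t')(W) = Mul(Mul(2, W), 6) = Mul(12, W))
Function('B')(A) = Pow(Add(-3, A), -1)
Function('a')(n) = Mul(Rational(-1, 3), Pow(n, Rational(1, 2))) (Function('a')(n) = Mul(Pow(Add(-3, Mul(12, Pow(0, 2))), -1), Pow(n, Rational(1, 2))) = Mul(Pow(Add(-3, Mul(12, 0)), -1), Pow(n, Rational(1, 2))) = Mul(Pow(Add(-3, 0), -1), Pow(n, Rational(1, 2))) = Mul(Pow(-3, -1), Pow(n, Rational(1, 2))) = Mul(Rational(-1, 3), Pow(n, Rational(1, 2))))
Pow(Function('a')(-13), 2) = Pow(Mul(Rational(-1, 3), Pow(-13, Rational(1, 2))), 2) = Pow(Mul(Rational(-1, 3), Mul(I, Pow(13, Rational(1, 2)))), 2) = Pow(Mul(Rational(-1, 3), I, Pow(13, Rational(1, 2))), 2) = Rational(-13, 9)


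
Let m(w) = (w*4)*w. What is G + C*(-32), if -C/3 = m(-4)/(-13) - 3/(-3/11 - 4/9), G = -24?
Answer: -87720/923 ≈ -95.038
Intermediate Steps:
m(w) = 4*w² (m(w) = (4*w)*w = 4*w²)
C = 2049/923 (C = -3*((4*(-4)²)/(-13) - 3/(-3/11 - 4/9)) = -3*((4*16)*(-1/13) - 3/(-3*1/11 - 4*⅑)) = -3*(64*(-1/13) - 3/(-3/11 - 4/9)) = -3*(-64/13 - 3/(-71/99)) = -3*(-64/13 - 3*(-99/71)) = -3*(-64/13 + 297/71) = -3*(-683/923) = 2049/923 ≈ 2.2199)
G + C*(-32) = -24 + (2049/923)*(-32) = -24 - 65568/923 = -87720/923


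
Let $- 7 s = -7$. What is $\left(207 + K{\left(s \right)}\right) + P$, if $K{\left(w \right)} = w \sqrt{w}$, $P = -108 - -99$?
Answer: $199$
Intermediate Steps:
$s = 1$ ($s = \left(- \frac{1}{7}\right) \left(-7\right) = 1$)
$P = -9$ ($P = -108 + 99 = -9$)
$K{\left(w \right)} = w^{\frac{3}{2}}$
$\left(207 + K{\left(s \right)}\right) + P = \left(207 + 1^{\frac{3}{2}}\right) - 9 = \left(207 + 1\right) - 9 = 208 - 9 = 199$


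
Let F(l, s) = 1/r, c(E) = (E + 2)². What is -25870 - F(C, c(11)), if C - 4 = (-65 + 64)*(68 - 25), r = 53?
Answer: -1371111/53 ≈ -25870.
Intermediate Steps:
c(E) = (2 + E)²
C = -39 (C = 4 + (-65 + 64)*(68 - 25) = 4 - 1*43 = 4 - 43 = -39)
F(l, s) = 1/53
-25870 - F(C, c(11)) = -25870 - 1*1/53 = -25870 - 1/53 = -1371111/53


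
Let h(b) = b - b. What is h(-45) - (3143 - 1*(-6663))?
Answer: -9806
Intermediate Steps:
h(b) = 0
h(-45) - (3143 - 1*(-6663)) = 0 - (3143 - 1*(-6663)) = 0 - (3143 + 6663) = 0 - 1*9806 = 0 - 9806 = -9806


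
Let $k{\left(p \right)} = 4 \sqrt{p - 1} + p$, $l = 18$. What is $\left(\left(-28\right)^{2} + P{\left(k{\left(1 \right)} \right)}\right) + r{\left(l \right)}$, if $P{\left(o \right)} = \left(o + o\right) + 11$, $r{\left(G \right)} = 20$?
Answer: $817$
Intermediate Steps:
$k{\left(p \right)} = p + 4 \sqrt{-1 + p}$ ($k{\left(p \right)} = 4 \sqrt{-1 + p} + p = p + 4 \sqrt{-1 + p}$)
$P{\left(o \right)} = 11 + 2 o$ ($P{\left(o \right)} = 2 o + 11 = 11 + 2 o$)
$\left(\left(-28\right)^{2} + P{\left(k{\left(1 \right)} \right)}\right) + r{\left(l \right)} = \left(\left(-28\right)^{2} + \left(11 + 2 \left(1 + 4 \sqrt{-1 + 1}\right)\right)\right) + 20 = \left(784 + \left(11 + 2 \left(1 + 4 \sqrt{0}\right)\right)\right) + 20 = \left(784 + \left(11 + 2 \left(1 + 4 \cdot 0\right)\right)\right) + 20 = \left(784 + \left(11 + 2 \left(1 + 0\right)\right)\right) + 20 = \left(784 + \left(11 + 2 \cdot 1\right)\right) + 20 = \left(784 + \left(11 + 2\right)\right) + 20 = \left(784 + 13\right) + 20 = 797 + 20 = 817$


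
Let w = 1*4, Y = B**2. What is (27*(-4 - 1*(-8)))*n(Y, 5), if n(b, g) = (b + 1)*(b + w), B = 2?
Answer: 4320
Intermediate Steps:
Y = 4 (Y = 2**2 = 4)
w = 4
n(b, g) = (1 + b)*(4 + b) (n(b, g) = (b + 1)*(b + 4) = (1 + b)*(4 + b))
(27*(-4 - 1*(-8)))*n(Y, 5) = (27*(-4 - 1*(-8)))*(4 + 4**2 + 5*4) = (27*(-4 + 8))*(4 + 16 + 20) = (27*4)*40 = 108*40 = 4320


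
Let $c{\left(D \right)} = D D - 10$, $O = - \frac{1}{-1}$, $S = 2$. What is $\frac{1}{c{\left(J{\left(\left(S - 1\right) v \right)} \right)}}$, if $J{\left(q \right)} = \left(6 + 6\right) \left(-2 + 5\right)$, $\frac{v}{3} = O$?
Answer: $\frac{1}{1286} \approx 0.0007776$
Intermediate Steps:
$O = 1$ ($O = \left(-1\right) \left(-1\right) = 1$)
$v = 3$ ($v = 3 \cdot 1 = 3$)
$J{\left(q \right)} = 36$ ($J{\left(q \right)} = 12 \cdot 3 = 36$)
$c{\left(D \right)} = -10 + D^{2}$ ($c{\left(D \right)} = D^{2} - 10 = -10 + D^{2}$)
$\frac{1}{c{\left(J{\left(\left(S - 1\right) v \right)} \right)}} = \frac{1}{-10 + 36^{2}} = \frac{1}{-10 + 1296} = \frac{1}{1286}$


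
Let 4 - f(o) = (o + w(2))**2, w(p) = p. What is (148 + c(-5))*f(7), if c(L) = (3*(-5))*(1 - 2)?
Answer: -12551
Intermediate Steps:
f(o) = 4 - (2 + o)**2 (f(o) = 4 - (o + 2)**2 = 4 - (2 + o)**2)
c(L) = 15 (c(L) = -15*(-1) = 15)
(148 + c(-5))*f(7) = (148 + 15)*(4 - (2 + 7)**2) = 163*(4 - 1*9**2) = 163*(4 - 1*81) = 163*(4 - 81) = 163*(-77) = -12551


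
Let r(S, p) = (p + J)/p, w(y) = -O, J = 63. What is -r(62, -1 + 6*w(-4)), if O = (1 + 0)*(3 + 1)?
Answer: 38/25 ≈ 1.5200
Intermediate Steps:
O = 4 (O = 1*4 = 4)
w(y) = -4 (w(y) = -1*4 = -4)
r(S, p) = (63 + p)/p (r(S, p) = (p + 63)/p = (63 + p)/p)
-r(62, -1 + 6*w(-4)) = -(63 + (-1 + 6*(-4)))/(-1 + 6*(-4)) = -(63 + (-1 - 24))/(-1 - 24) = -(63 - 25)/(-25) = -(-1)*38/25 = -1*(-38/25) = 38/25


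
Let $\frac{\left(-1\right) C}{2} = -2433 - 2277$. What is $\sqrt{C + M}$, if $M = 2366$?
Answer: $\sqrt{11786} \approx 108.56$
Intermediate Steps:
$C = 9420$ ($C = - 2 \left(-2433 - 2277\right) = \left(-2\right) \left(-4710\right) = 9420$)
$\sqrt{C + M} = \sqrt{9420 + 2366} = \sqrt{11786}$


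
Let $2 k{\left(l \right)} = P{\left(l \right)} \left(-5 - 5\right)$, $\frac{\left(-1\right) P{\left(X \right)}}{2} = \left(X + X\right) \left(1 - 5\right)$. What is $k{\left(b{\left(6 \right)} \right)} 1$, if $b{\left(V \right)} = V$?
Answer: $-480$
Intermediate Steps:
$P{\left(X \right)} = 16 X$ ($P{\left(X \right)} = - 2 \left(X + X\right) \left(1 - 5\right) = - 2 \cdot 2 X \left(-4\right) = - 2 \left(- 8 X\right) = 16 X$)
$k{\left(l \right)} = - 80 l$ ($k{\left(l \right)} = \frac{16 l \left(-5 - 5\right)}{2} = \frac{16 l \left(-10\right)}{2} = \frac{\left(-160\right) l}{2} = - 80 l$)
$k{\left(b{\left(6 \right)} \right)} 1 = \left(-80\right) 6 \cdot 1 = \left(-480\right) 1 = -480$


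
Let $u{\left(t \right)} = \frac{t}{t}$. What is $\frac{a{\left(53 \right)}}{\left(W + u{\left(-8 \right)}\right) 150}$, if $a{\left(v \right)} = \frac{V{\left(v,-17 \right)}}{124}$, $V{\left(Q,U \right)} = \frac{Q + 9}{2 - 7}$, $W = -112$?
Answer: $\frac{1}{166500} \approx 6.006 \cdot 10^{-6}$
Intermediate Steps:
$V{\left(Q,U \right)} = - \frac{9}{5} - \frac{Q}{5}$ ($V{\left(Q,U \right)} = \frac{9 + Q}{-5} = \left(9 + Q\right) \left(- \frac{1}{5}\right) = - \frac{9}{5} - \frac{Q}{5}$)
$u{\left(t \right)} = 1$
$a{\left(v \right)} = - \frac{9}{620} - \frac{v}{620}$ ($a{\left(v \right)} = \frac{- \frac{9}{5} - \frac{v}{5}}{124} = \left(- \frac{9}{5} - \frac{v}{5}\right) \frac{1}{124} = - \frac{9}{620} - \frac{v}{620}$)
$\frac{a{\left(53 \right)}}{\left(W + u{\left(-8 \right)}\right) 150} = \frac{- \frac{9}{620} - \frac{53}{620}}{\left(-112 + 1\right) 150} = \frac{- \frac{9}{620} - \frac{53}{620}}{\left(-111\right) 150} = - \frac{1}{10 \left(-16650\right)} = \left(- \frac{1}{10}\right) \left(- \frac{1}{16650}\right) = \frac{1}{166500}$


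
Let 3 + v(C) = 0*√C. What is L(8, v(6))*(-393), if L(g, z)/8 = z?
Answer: 9432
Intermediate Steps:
v(C) = -3 (v(C) = -3 + 0*√C = -3 + 0 = -3)
L(g, z) = 8*z
L(8, v(6))*(-393) = (8*(-3))*(-393) = -24*(-393) = 9432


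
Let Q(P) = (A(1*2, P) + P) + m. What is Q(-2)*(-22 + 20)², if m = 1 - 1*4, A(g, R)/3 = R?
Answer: -44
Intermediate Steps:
A(g, R) = 3*R
m = -3 (m = 1 - 4 = -3)
Q(P) = -3 + 4*P (Q(P) = (3*P + P) - 3 = 4*P - 3 = -3 + 4*P)
Q(-2)*(-22 + 20)² = (-3 + 4*(-2))*(-22 + 20)² = (-3 - 8)*(-2)² = -11*4 = -44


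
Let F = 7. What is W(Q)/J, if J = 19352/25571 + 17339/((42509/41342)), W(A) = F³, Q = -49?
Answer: 372840190177/18330855407766 ≈ 0.020339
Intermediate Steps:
W(A) = 343 (W(A) = 7³ = 343)
J = 18330855407766/1086997639 (J = 19352*(1/25571) + 17339/((42509*(1/41342))) = 19352/25571 + 17339/(42509/41342) = 19352/25571 + 17339*(41342/42509) = 19352/25571 + 716828938/42509 = 18330855407766/1086997639 ≈ 16864.)
W(Q)/J = 343/(18330855407766/1086997639) = 343*(1086997639/18330855407766) = 372840190177/18330855407766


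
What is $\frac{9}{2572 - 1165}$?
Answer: $\frac{3}{469} \approx 0.0063966$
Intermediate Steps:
$\frac{9}{2572 - 1165} = \frac{9}{1407} = 9 \cdot \frac{1}{1407} = \frac{3}{469}$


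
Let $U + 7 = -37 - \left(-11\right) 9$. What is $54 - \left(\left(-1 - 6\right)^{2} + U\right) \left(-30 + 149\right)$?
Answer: $-12322$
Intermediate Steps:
$U = 55$ ($U = -7 - \left(37 - 99\right) = -7 - -62 = -7 + \left(-37 + 99\right) = -7 + 62 = 55$)
$54 - \left(\left(-1 - 6\right)^{2} + U\right) \left(-30 + 149\right) = 54 - \left(\left(-1 - 6\right)^{2} + 55\right) \left(-30 + 149\right) = 54 - \left(\left(-7\right)^{2} + 55\right) 119 = 54 - \left(49 + 55\right) 119 = 54 - 104 \cdot 119 = 54 - 12376 = -12322$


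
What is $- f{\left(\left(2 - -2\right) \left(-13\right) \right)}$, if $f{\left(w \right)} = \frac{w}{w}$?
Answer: $-1$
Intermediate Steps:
$f{\left(w \right)} = 1$
$- f{\left(\left(2 - -2\right) \left(-13\right) \right)} = \left(-1\right) 1 = -1$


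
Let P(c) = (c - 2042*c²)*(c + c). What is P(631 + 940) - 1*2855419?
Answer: -15834860125861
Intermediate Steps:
P(c) = 2*c*(c - 2042*c²) (P(c) = (c - 2042*c²)*(2*c) = 2*c*(c - 2042*c²))
P(631 + 940) - 1*2855419 = (631 + 940)²*(2 - 4084*(631 + 940)) - 1*2855419 = 1571²*(2 - 4084*1571) - 2855419 = 2468041*(2 - 6415964) - 2855419 = 2468041*(-6415962) - 2855419 = -15834857270442 - 2855419 = -15834860125861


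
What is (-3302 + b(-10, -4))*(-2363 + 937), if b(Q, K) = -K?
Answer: 4702948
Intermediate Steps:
(-3302 + b(-10, -4))*(-2363 + 937) = (-3302 - 1*(-4))*(-2363 + 937) = (-3302 + 4)*(-1426) = -3298*(-1426) = 4702948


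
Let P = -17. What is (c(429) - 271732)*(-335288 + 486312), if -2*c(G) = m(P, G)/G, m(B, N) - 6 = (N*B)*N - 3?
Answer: -5789690346448/143 ≈ -4.0487e+10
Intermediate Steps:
m(B, N) = 3 + B*N**2 (m(B, N) = 6 + ((N*B)*N - 3) = 6 + ((B*N)*N - 3) = 6 + (B*N**2 - 3) = 6 + (-3 + B*N**2) = 3 + B*N**2)
c(G) = -(3 - 17*G**2)/(2*G)
(c(429) - 271732)*(-335288 + 486312) = ((1/2)*(-3 + 17*429**2)/429 - 271732)*(-335288 + 486312) = ((1/2)*(1/429)*(-3 + 17*184041) - 271732)*151024 = ((1/2)*(1/429)*(-3 + 3128697) - 271732)*151024 = ((1/2)*(1/429)*3128694 - 271732)*151024 = (521449/143 - 271732)*151024 = -38336227/143*151024 = -5789690346448/143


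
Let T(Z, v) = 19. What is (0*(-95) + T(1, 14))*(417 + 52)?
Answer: 8911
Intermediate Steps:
(0*(-95) + T(1, 14))*(417 + 52) = (0*(-95) + 19)*(417 + 52) = (0 + 19)*469 = 19*469 = 8911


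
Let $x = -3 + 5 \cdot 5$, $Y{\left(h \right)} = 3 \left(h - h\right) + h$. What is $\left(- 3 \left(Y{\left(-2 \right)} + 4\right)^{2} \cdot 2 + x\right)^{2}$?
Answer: $4$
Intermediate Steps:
$Y{\left(h \right)} = h$ ($Y{\left(h \right)} = 3 \cdot 0 + h = 0 + h = h$)
$x = 22$ ($x = -3 + 25 = 22$)
$\left(- 3 \left(Y{\left(-2 \right)} + 4\right)^{2} \cdot 2 + x\right)^{2} = \left(- 3 \left(-2 + 4\right)^{2} \cdot 2 + 22\right)^{2} = \left(- 3 \cdot 2^{2} \cdot 2 + 22\right)^{2} = \left(\left(-3\right) 4 \cdot 2 + 22\right)^{2} = \left(\left(-12\right) 2 + 22\right)^{2} = \left(-24 + 22\right)^{2} = \left(-2\right)^{2} = 4$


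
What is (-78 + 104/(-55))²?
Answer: 19307236/3025 ≈ 6382.6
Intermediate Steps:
(-78 + 104/(-55))² = (-78 + 104*(-1/55))² = (-78 - 104/55)² = (-4394/55)² = 19307236/3025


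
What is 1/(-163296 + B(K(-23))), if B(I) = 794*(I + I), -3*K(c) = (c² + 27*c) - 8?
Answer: -3/331088 ≈ -9.0610e-6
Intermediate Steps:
K(c) = 8/3 - 9*c - c²/3 (K(c) = -((c² + 27*c) - 8)/3 = -(-8 + c² + 27*c)/3 = 8/3 - 9*c - c²/3)
B(I) = 1588*I (B(I) = 794*(2*I) = 1588*I)
1/(-163296 + B(K(-23))) = 1/(-163296 + 1588*(8/3 - 9*(-23) - ⅓*(-23)²)) = 1/(-163296 + 1588*(8/3 + 207 - ⅓*529)) = 1/(-163296 + 1588*(8/3 + 207 - 529/3)) = 1/(-163296 + 1588*(100/3)) = 1/(-163296 + 158800/3) = 1/(-331088/3) = -3/331088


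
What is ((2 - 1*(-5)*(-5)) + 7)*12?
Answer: -192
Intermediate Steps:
((2 - 1*(-5)*(-5)) + 7)*12 = ((2 + 5*(-5)) + 7)*12 = ((2 - 25) + 7)*12 = (-23 + 7)*12 = -16*12 = -192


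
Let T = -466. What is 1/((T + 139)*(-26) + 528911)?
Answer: 1/537413 ≈ 1.8608e-6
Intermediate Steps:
1/((T + 139)*(-26) + 528911) = 1/((-466 + 139)*(-26) + 528911) = 1/(-327*(-26) + 528911) = 1/(8502 + 528911) = 1/537413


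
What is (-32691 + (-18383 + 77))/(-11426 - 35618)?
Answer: 50997/47044 ≈ 1.0840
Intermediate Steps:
(-32691 + (-18383 + 77))/(-11426 - 35618) = (-32691 - 18306)/(-47044) = -50997*(-1/47044) = 50997/47044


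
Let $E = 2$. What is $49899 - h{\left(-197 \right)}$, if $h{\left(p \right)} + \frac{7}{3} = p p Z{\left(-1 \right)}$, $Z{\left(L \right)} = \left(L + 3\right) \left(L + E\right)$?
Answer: $- \frac{83150}{3} \approx -27717.0$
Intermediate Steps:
$Z{\left(L \right)} = \left(2 + L\right) \left(3 + L\right)$ ($Z{\left(L \right)} = \left(L + 3\right) \left(L + 2\right) = \left(3 + L\right) \left(2 + L\right) = \left(2 + L\right) \left(3 + L\right)$)
$h{\left(p \right)} = - \frac{7}{3} + 2 p^{2}$ ($h{\left(p \right)} = - \frac{7}{3} + p p \left(6 + \left(-1\right)^{2} + 5 \left(-1\right)\right) = - \frac{7}{3} + p^{2} \left(6 + 1 - 5\right) = - \frac{7}{3} + p^{2} \cdot 2 = - \frac{7}{3} + 2 p^{2}$)
$49899 - h{\left(-197 \right)} = 49899 - \left(- \frac{7}{3} + 2 \left(-197\right)^{2}\right) = 49899 - \left(- \frac{7}{3} + 2 \cdot 38809\right) = 49899 - \left(- \frac{7}{3} + 77618\right) = 49899 - \frac{232847}{3} = - \frac{83150}{3}$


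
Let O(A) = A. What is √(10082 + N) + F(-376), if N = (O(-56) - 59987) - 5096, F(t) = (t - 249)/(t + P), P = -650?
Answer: 625/1026 + I*√55057 ≈ 0.60916 + 234.64*I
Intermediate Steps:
F(t) = (-249 + t)/(-650 + t) (F(t) = (t - 249)/(t - 650) = (-249 + t)/(-650 + t))
N = -65139 (N = (-56 - 59987) - 5096 = -60043 - 5096 = -65139)
√(10082 + N) + F(-376) = √(10082 - 65139) + (-249 - 376)/(-650 - 376) = √(-55057) - 625/(-1026) = I*√55057 - 1/1026*(-625) = I*√55057 + 625/1026 = 625/1026 + I*√55057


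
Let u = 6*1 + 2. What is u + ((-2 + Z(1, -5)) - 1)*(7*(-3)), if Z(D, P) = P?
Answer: 176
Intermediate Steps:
u = 8 (u = 6 + 2 = 8)
u + ((-2 + Z(1, -5)) - 1)*(7*(-3)) = 8 + ((-2 - 5) - 1)*(7*(-3)) = 8 + (-7 - 1)*(-21) = 8 - 8*(-21) = 8 + 168 = 176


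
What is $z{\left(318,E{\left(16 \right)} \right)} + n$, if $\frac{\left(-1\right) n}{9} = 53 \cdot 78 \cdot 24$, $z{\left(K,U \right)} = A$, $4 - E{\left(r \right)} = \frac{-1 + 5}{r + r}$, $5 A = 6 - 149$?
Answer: $- \frac{4464863}{5} \approx -8.9297 \cdot 10^{5}$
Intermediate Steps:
$A = - \frac{143}{5}$ ($A = \frac{6 - 149}{5} = \frac{1}{5} \left(-143\right) = - \frac{143}{5} \approx -28.6$)
$E{\left(r \right)} = 4 - \frac{2}{r}$ ($E{\left(r \right)} = 4 - \frac{-1 + 5}{r + r} = 4 - \frac{4}{2 r} = 4 - 4 \frac{1}{2 r} = 4 - \frac{2}{r}$)
$z{\left(K,U \right)} = - \frac{143}{5}$
$n = -892944$ ($n = - 9 \cdot 53 \cdot 78 \cdot 24 = - 9 \cdot 4134 \cdot 24 = \left(-9\right) 99216 = -892944$)
$z{\left(318,E{\left(16 \right)} \right)} + n = - \frac{143}{5} - 892944 = - \frac{4464863}{5}$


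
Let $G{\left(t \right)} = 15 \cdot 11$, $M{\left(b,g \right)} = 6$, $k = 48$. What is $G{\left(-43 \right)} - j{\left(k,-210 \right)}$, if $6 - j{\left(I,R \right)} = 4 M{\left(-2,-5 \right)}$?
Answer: $183$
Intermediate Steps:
$j{\left(I,R \right)} = -18$ ($j{\left(I,R \right)} = 6 - 4 \cdot 6 = 6 - 24 = -18$)
$G{\left(t \right)} = 165$
$G{\left(-43 \right)} - j{\left(k,-210 \right)} = 165 - -18 = 165 + 18 = 183$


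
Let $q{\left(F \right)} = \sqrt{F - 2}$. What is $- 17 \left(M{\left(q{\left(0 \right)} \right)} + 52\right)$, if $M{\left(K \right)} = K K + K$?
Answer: $-850 - 17 i \sqrt{2} \approx -850.0 - 24.042 i$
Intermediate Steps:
$q{\left(F \right)} = \sqrt{-2 + F}$
$M{\left(K \right)} = K + K^{2}$ ($M{\left(K \right)} = K^{2} + K = K + K^{2}$)
$- 17 \left(M{\left(q{\left(0 \right)} \right)} + 52\right) = - 17 \left(\sqrt{-2 + 0} \left(1 + \sqrt{-2 + 0}\right) + 52\right) = - 17 \left(\sqrt{-2} \left(1 + \sqrt{-2}\right) + 52\right) = - 17 \left(i \sqrt{2} \left(1 + i \sqrt{2}\right) + 52\right) = - 17 \left(52 + i \sqrt{2} \left(1 + i \sqrt{2}\right)\right) = -884 - 17 i \sqrt{2} \left(1 + i \sqrt{2}\right)$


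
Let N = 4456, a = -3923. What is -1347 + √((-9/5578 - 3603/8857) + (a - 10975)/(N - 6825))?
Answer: -1347 + √80549216698128292407810/117038895674 ≈ -1344.6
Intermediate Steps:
-1347 + √((-9/5578 - 3603/8857) + (a - 10975)/(N - 6825)) = -1347 + √((-9/5578 - 3603/8857) + (-3923 - 10975)/(4456 - 6825)) = -1347 + √((-9*1/5578 - 3603*1/8857) - 14898/(-2369)) = -1347 + √((-9/5578 - 3603/8857) - 14898*(-1/2369)) = -1347 + √(-20177247/49404346 + 14898/2369) = -1347 + √(688226048565/117038895674) = -1347 + √80549216698128292407810/117038895674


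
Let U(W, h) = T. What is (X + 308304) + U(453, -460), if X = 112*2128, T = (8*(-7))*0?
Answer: 546640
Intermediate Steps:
T = 0 (T = -56*0 = 0)
U(W, h) = 0
X = 238336
(X + 308304) + U(453, -460) = (238336 + 308304) + 0 = 546640 + 0 = 546640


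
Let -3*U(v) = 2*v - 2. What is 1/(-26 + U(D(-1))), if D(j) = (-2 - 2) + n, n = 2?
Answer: -1/24 ≈ -0.041667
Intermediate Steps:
D(j) = -2 (D(j) = (-2 - 2) + 2 = -4 + 2 = -2)
U(v) = 2/3 - 2*v/3 (U(v) = -(2*v - 2)/3 = -(-2 + 2*v)/3 = 2/3 - 2*v/3)
1/(-26 + U(D(-1))) = 1/(-26 + (2/3 - 2/3*(-2))) = 1/(-26 + (2/3 + 4/3)) = 1/(-26 + 2) = 1/(-24) = -1/24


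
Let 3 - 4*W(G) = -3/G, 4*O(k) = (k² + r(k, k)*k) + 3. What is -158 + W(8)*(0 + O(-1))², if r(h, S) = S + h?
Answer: -19981/128 ≈ -156.10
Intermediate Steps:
O(k) = ¾ + 3*k²/4 (O(k) = ((k² + (k + k)*k) + 3)/4 = ((k² + (2*k)*k) + 3)/4 = ((k² + 2*k²) + 3)/4 = (3*k² + 3)/4 = (3 + 3*k²)/4 = ¾ + 3*k²/4)
W(G) = ¾ + 3/(4*G) (W(G) = ¾ - (-3)/(4*G) = ¾ + 3/(4*G))
-158 + W(8)*(0 + O(-1))² = -158 + ((¾)*(1 + 8)/8)*(0 + (¾ + (¾)*(-1)²))² = -158 + ((¾)*(⅛)*9)*(0 + (¾ + (¾)*1))² = -158 + 27*(0 + (¾ + ¾))²/32 = -158 + 27*(0 + 3/2)²/32 = -158 + 27*(3/2)²/32 = -158 + (27/32)*(9/4) = -158 + 243/128 = -19981/128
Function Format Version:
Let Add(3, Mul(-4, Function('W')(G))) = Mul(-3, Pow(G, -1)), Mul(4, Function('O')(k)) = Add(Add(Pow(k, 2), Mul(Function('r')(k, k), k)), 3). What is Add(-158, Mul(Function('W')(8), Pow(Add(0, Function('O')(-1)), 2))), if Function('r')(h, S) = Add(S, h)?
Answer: Rational(-19981, 128) ≈ -156.10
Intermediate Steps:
Function('O')(k) = Add(Rational(3, 4), Mul(Rational(3, 4), Pow(k, 2))) (Function('O')(k) = Mul(Rational(1, 4), Add(Add(Pow(k, 2), Mul(Add(k, k), k)), 3)) = Mul(Rational(1, 4), Add(Add(Pow(k, 2), Mul(Mul(2, k), k)), 3)) = Mul(Rational(1, 4), Add(Add(Pow(k, 2), Mul(2, Pow(k, 2))), 3)) = Mul(Rational(1, 4), Add(Mul(3, Pow(k, 2)), 3)) = Mul(Rational(1, 4), Add(3, Mul(3, Pow(k, 2)))) = Add(Rational(3, 4), Mul(Rational(3, 4), Pow(k, 2))))
Function('W')(G) = Add(Rational(3, 4), Mul(Rational(3, 4), Pow(G, -1))) (Function('W')(G) = Add(Rational(3, 4), Mul(Rational(-1, 4), Mul(-3, Pow(G, -1)))) = Add(Rational(3, 4), Mul(Rational(3, 4), Pow(G, -1))))
Add(-158, Mul(Function('W')(8), Pow(Add(0, Function('O')(-1)), 2))) = Add(-158, Mul(Mul(Rational(3, 4), Pow(8, -1), Add(1, 8)), Pow(Add(0, Add(Rational(3, 4), Mul(Rational(3, 4), Pow(-1, 2)))), 2))) = Add(-158, Mul(Mul(Rational(3, 4), Rational(1, 8), 9), Pow(Add(0, Add(Rational(3, 4), Mul(Rational(3, 4), 1))), 2))) = Add(-158, Mul(Rational(27, 32), Pow(Add(0, Add(Rational(3, 4), Rational(3, 4))), 2))) = Add(-158, Mul(Rational(27, 32), Pow(Add(0, Rational(3, 2)), 2))) = Add(-158, Mul(Rational(27, 32), Pow(Rational(3, 2), 2))) = Add(-158, Mul(Rational(27, 32), Rational(9, 4))) = Add(-158, Rational(243, 128)) = Rational(-19981, 128)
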